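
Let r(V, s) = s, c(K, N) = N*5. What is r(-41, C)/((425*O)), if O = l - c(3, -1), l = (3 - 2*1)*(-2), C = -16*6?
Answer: -32/425 ≈ -0.075294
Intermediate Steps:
C = -96
c(K, N) = 5*N
l = -2 (l = (3 - 2)*(-2) = 1*(-2) = -2)
O = 3 (O = -2 - 5*(-1) = -2 - 1*(-5) = -2 + 5 = 3)
r(-41, C)/((425*O)) = -96/(425*3) = -96/1275 = -96*1/1275 = -32/425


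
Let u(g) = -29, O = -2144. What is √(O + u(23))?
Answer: I*√2173 ≈ 46.615*I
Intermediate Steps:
√(O + u(23)) = √(-2144 - 29) = √(-2173) = I*√2173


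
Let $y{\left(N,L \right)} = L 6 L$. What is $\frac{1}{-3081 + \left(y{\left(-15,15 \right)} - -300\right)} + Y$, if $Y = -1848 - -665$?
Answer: $- \frac{1692874}{1431} \approx -1183.0$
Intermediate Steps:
$y{\left(N,L \right)} = 6 L^{2}$ ($y{\left(N,L \right)} = 6 L L = 6 L^{2}$)
$Y = -1183$ ($Y = -1848 + 665 = -1183$)
$\frac{1}{-3081 + \left(y{\left(-15,15 \right)} - -300\right)} + Y = \frac{1}{-3081 - \left(-300 - 6 \cdot 15^{2}\right)} - 1183 = \frac{1}{-3081 + \left(6 \cdot 225 + 300\right)} - 1183 = \frac{1}{-3081 + \left(1350 + 300\right)} - 1183 = \frac{1}{-3081 + 1650} - 1183 = \frac{1}{-1431} - 1183 = - \frac{1}{1431} - 1183 = - \frac{1692874}{1431}$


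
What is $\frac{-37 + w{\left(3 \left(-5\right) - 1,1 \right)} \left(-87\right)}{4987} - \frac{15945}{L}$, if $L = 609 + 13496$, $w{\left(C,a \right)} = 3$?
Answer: $- \frac{16744201}{14068327} \approx -1.1902$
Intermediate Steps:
$L = 14105$
$\frac{-37 + w{\left(3 \left(-5\right) - 1,1 \right)} \left(-87\right)}{4987} - \frac{15945}{L} = \frac{-37 + 3 \left(-87\right)}{4987} - \frac{15945}{14105} = \left(-37 - 261\right) \frac{1}{4987} - \frac{3189}{2821} = \left(-298\right) \frac{1}{4987} - \frac{3189}{2821} = - \frac{298}{4987} - \frac{3189}{2821} = - \frac{16744201}{14068327}$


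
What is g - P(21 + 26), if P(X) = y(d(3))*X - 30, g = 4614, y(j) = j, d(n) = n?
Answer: 4503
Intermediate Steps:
P(X) = -30 + 3*X (P(X) = 3*X - 30 = -30 + 3*X)
g - P(21 + 26) = 4614 - (-30 + 3*(21 + 26)) = 4614 - (-30 + 3*47) = 4614 - (-30 + 141) = 4614 - 1*111 = 4614 - 111 = 4503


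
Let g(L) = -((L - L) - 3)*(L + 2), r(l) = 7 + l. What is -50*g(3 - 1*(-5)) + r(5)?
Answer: -1488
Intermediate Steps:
g(L) = 6 + 3*L (g(L) = -(0 - 3)*(2 + L) = -(-3)*(2 + L) = -(-6 - 3*L) = 6 + 3*L)
-50*g(3 - 1*(-5)) + r(5) = -50*(6 + 3*(3 - 1*(-5))) + (7 + 5) = -50*(6 + 3*(3 + 5)) + 12 = -50*(6 + 3*8) + 12 = -50*(6 + 24) + 12 = -50*30 + 12 = -1500 + 12 = -1488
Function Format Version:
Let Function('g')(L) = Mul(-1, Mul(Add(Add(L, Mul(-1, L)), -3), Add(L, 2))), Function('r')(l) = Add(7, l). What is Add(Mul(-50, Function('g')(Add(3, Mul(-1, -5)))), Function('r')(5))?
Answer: -1488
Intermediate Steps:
Function('g')(L) = Add(6, Mul(3, L)) (Function('g')(L) = Mul(-1, Mul(Add(0, -3), Add(2, L))) = Mul(-1, Mul(-3, Add(2, L))) = Mul(-1, Add(-6, Mul(-3, L))) = Add(6, Mul(3, L)))
Add(Mul(-50, Function('g')(Add(3, Mul(-1, -5)))), Function('r')(5)) = Add(Mul(-50, Add(6, Mul(3, Add(3, Mul(-1, -5))))), Add(7, 5)) = Add(Mul(-50, Add(6, Mul(3, Add(3, 5)))), 12) = Add(Mul(-50, Add(6, Mul(3, 8))), 12) = Add(Mul(-50, Add(6, 24)), 12) = Add(Mul(-50, 30), 12) = Add(-1500, 12) = -1488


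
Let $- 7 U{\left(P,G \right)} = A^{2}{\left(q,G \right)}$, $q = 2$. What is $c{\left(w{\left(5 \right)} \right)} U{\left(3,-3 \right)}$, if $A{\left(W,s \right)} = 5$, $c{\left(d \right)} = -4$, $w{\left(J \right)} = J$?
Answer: $\frac{100}{7} \approx 14.286$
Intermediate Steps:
$U{\left(P,G \right)} = - \frac{25}{7}$ ($U{\left(P,G \right)} = - \frac{5^{2}}{7} = \left(- \frac{1}{7}\right) 25 = - \frac{25}{7}$)
$c{\left(w{\left(5 \right)} \right)} U{\left(3,-3 \right)} = \left(-4\right) \left(- \frac{25}{7}\right) = \frac{100}{7}$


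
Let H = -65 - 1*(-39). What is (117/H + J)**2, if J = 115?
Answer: 48841/4 ≈ 12210.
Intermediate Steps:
H = -26 (H = -65 + 39 = -26)
(117/H + J)**2 = (117/(-26) + 115)**2 = (117*(-1/26) + 115)**2 = (-9/2 + 115)**2 = (221/2)**2 = 48841/4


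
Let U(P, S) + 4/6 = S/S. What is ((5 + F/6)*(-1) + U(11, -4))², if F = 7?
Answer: 1225/36 ≈ 34.028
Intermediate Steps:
U(P, S) = ⅓ (U(P, S) = -⅔ + S/S = -⅔ + 1 = ⅓)
((5 + F/6)*(-1) + U(11, -4))² = ((5 + 7/6)*(-1) + ⅓)² = ((37/6)*(-1) + ⅓)² = (-37/6 + ⅓)² = (-35/6)² = 1225/36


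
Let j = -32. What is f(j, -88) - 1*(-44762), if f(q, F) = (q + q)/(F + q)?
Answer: 671438/15 ≈ 44763.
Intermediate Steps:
f(q, F) = 2*q/(F + q) (f(q, F) = (2*q)/(F + q) = 2*q/(F + q))
f(j, -88) - 1*(-44762) = 2*(-32)/(-88 - 32) - 1*(-44762) = 2*(-32)/(-120) + 44762 = 2*(-32)*(-1/120) + 44762 = 8/15 + 44762 = 671438/15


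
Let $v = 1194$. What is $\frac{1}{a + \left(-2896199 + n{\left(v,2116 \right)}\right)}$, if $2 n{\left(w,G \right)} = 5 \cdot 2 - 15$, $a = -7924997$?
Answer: $- \frac{2}{21642397} \approx -9.2411 \cdot 10^{-8}$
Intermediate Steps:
$n{\left(w,G \right)} = - \frac{5}{2}$ ($n{\left(w,G \right)} = \frac{5 \cdot 2 - 15}{2} = \frac{10 - 15}{2} = \frac{1}{2} \left(-5\right) = - \frac{5}{2}$)
$\frac{1}{a + \left(-2896199 + n{\left(v,2116 \right)}\right)} = \frac{1}{-7924997 - \frac{5792403}{2}} = \frac{1}{- \frac{21642397}{2}} = - \frac{2}{21642397}$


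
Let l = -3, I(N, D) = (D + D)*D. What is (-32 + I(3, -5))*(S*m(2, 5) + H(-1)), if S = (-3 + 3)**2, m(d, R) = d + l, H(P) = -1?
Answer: -18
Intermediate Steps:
I(N, D) = 2*D**2 (I(N, D) = (2*D)*D = 2*D**2)
m(d, R) = -3 + d (m(d, R) = d - 3 = -3 + d)
S = 0 (S = 0**2 = 0)
(-32 + I(3, -5))*(S*m(2, 5) + H(-1)) = (-32 + 2*(-5)**2)*(0*(-3 + 2) - 1) = (-32 + 2*25)*(0*(-1) - 1) = (-32 + 50)*(0 - 1) = 18*(-1) = -18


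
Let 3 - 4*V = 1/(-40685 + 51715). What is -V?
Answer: -33089/44120 ≈ -0.74998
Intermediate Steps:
V = 33089/44120 (V = 3/4 - 1/(4*(-40685 + 51715)) = 3/4 - 1/4/11030 = 3/4 - 1/4*1/11030 = 3/4 - 1/44120 = 33089/44120 ≈ 0.74998)
-V = -1*33089/44120 = -33089/44120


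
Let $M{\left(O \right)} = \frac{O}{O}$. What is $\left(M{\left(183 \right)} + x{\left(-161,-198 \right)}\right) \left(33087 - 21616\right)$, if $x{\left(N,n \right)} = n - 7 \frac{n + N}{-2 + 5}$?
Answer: $\frac{22047262}{3} \approx 7.3491 \cdot 10^{6}$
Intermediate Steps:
$x{\left(N,n \right)} = - \frac{7 N}{3} - \frac{4 n}{3}$ ($x{\left(N,n \right)} = n - 7 \frac{N + n}{3} = n - 7 \left(N + n\right) \frac{1}{3} = n - 7 \left(\frac{N}{3} + \frac{n}{3}\right) = n - \left(\frac{7 N}{3} + \frac{7 n}{3}\right) = - \frac{7 N}{3} - \frac{4 n}{3}$)
$M{\left(O \right)} = 1$
$\left(M{\left(183 \right)} + x{\left(-161,-198 \right)}\right) \left(33087 - 21616\right) = \left(1 - - \frac{1919}{3}\right) \left(33087 - 21616\right) = \left(1 + \left(\frac{1127}{3} + 264\right)\right) 11471 = \left(1 + \frac{1919}{3}\right) 11471 = \frac{1922}{3} \cdot 11471 = \frac{22047262}{3}$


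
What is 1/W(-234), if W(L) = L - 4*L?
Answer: 1/702 ≈ 0.0014245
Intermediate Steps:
W(L) = -3*L
1/W(-234) = 1/(-3*(-234)) = 1/702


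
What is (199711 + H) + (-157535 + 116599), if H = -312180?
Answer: -153405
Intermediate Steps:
(199711 + H) + (-157535 + 116599) = (199711 - 312180) + (-157535 + 116599) = -112469 - 40936 = -153405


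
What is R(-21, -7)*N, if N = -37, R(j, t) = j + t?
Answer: 1036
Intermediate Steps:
R(-21, -7)*N = (-21 - 7)*(-37) = -28*(-37) = 1036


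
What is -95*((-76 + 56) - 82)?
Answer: 9690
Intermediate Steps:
-95*((-76 + 56) - 82) = -95*(-20 - 82) = -95*(-102) = 9690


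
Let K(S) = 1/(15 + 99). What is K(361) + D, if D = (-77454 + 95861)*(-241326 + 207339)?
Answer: -71318252825/114 ≈ -6.2560e+8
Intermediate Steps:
K(S) = 1/114
D = -625598709 (D = 18407*(-33987) = -625598709)
K(361) + D = 1/114 - 625598709 = -71318252825/114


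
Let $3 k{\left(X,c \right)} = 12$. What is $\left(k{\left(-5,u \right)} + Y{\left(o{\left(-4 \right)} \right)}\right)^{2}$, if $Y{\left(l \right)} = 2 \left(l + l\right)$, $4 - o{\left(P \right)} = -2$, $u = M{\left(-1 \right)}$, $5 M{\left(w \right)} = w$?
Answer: $784$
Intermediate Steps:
$M{\left(w \right)} = \frac{w}{5}$
$u = - \frac{1}{5}$ ($u = \frac{1}{5} \left(-1\right) = - \frac{1}{5} \approx -0.2$)
$k{\left(X,c \right)} = 4$ ($k{\left(X,c \right)} = \frac{1}{3} \cdot 12 = 4$)
$o{\left(P \right)} = 6$ ($o{\left(P \right)} = 4 - -2 = 4 + 2 = 6$)
$Y{\left(l \right)} = 4 l$ ($Y{\left(l \right)} = 2 \cdot 2 l = 4 l$)
$\left(k{\left(-5,u \right)} + Y{\left(o{\left(-4 \right)} \right)}\right)^{2} = \left(4 + 4 \cdot 6\right)^{2} = \left(4 + 24\right)^{2} = 28^{2} = 784$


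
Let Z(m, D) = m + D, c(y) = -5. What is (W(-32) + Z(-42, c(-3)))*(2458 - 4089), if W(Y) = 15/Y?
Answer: 2477489/32 ≈ 77422.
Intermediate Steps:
Z(m, D) = D + m
(W(-32) + Z(-42, c(-3)))*(2458 - 4089) = (15/(-32) + (-5 - 42))*(2458 - 4089) = (15*(-1/32) - 47)*(-1631) = (-15/32 - 47)*(-1631) = -1519/32*(-1631) = 2477489/32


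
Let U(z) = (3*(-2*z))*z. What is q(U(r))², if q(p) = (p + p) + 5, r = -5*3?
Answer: 7263025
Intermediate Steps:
r = -15
U(z) = -6*z² (U(z) = (-6*z)*z = -6*z²)
q(p) = 5 + 2*p (q(p) = 2*p + 5 = 5 + 2*p)
q(U(r))² = (5 + 2*(-6*(-15)²))² = (5 + 2*(-6*225))² = (5 + 2*(-1350))² = (5 - 2700)² = (-2695)² = 7263025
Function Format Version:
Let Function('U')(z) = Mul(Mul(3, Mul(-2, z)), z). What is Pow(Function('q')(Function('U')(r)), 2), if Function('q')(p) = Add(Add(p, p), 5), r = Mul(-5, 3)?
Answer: 7263025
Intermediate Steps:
r = -15
Function('U')(z) = Mul(-6, Pow(z, 2)) (Function('U')(z) = Mul(Mul(-6, z), z) = Mul(-6, Pow(z, 2)))
Function('q')(p) = Add(5, Mul(2, p)) (Function('q')(p) = Add(Mul(2, p), 5) = Add(5, Mul(2, p)))
Pow(Function('q')(Function('U')(r)), 2) = Pow(Add(5, Mul(2, Mul(-6, Pow(-15, 2)))), 2) = Pow(Add(5, Mul(2, Mul(-6, 225))), 2) = Pow(Add(5, Mul(2, -1350)), 2) = Pow(Add(5, -2700), 2) = Pow(-2695, 2) = 7263025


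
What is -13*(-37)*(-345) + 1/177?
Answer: -29372264/177 ≈ -1.6595e+5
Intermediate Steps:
-13*(-37)*(-345) + 1/177 = 481*(-345) + 1/177 = -165945 + 1/177 = -29372264/177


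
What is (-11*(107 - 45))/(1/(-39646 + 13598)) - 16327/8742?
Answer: 155299305785/8742 ≈ 1.7765e+7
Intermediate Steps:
(-11*(107 - 45))/(1/(-39646 + 13598)) - 16327/8742 = (-11*62)/(1/(-26048)) - 16327*1/8742 = -682/(-1/26048) - 16327/8742 = -682*(-26048) - 16327/8742 = 17764736 - 16327/8742 = 155299305785/8742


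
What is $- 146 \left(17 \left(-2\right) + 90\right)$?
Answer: $-8176$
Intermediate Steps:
$- 146 \left(17 \left(-2\right) + 90\right) = - 146 \left(-34 + 90\right) = \left(-146\right) 56 = -8176$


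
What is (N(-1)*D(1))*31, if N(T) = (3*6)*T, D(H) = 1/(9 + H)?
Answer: -279/5 ≈ -55.800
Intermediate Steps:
N(T) = 18*T
(N(-1)*D(1))*31 = ((18*(-1))/(9 + 1))*31 = -18/10*31 = -18*⅒*31 = -9/5*31 = -279/5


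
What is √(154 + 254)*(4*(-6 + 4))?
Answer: -16*√102 ≈ -161.59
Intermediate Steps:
√(154 + 254)*(4*(-6 + 4)) = √408*(4*(-2)) = (2*√102)*(-8) = -16*√102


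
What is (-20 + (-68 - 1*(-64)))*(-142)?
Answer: 3408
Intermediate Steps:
(-20 + (-68 - 1*(-64)))*(-142) = (-20 + (-68 + 64))*(-142) = (-20 - 4)*(-142) = -24*(-142) = 3408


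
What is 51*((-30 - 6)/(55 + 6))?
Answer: -1836/61 ≈ -30.098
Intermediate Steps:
51*((-30 - 6)/(55 + 6)) = 51*(-36/61) = -1836/61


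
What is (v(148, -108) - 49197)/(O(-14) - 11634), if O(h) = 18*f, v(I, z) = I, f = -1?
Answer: 49049/11652 ≈ 4.2095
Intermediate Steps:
O(h) = -18 (O(h) = 18*(-1) = -18)
(v(148, -108) - 49197)/(O(-14) - 11634) = (148 - 49197)/(-18 - 11634) = -49049/(-11652) = -49049*(-1/11652) = 49049/11652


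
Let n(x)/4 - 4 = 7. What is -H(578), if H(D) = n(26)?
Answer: -44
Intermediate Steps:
n(x) = 44 (n(x) = 16 + 4*7 = 16 + 28 = 44)
H(D) = 44
-H(578) = -1*44 = -44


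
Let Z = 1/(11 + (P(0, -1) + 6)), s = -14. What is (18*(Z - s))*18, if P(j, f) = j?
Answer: 77436/17 ≈ 4555.1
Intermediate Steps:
Z = 1/17 (Z = 1/(11 + (0 + 6)) = 1/(11 + 6) = 1/17 ≈ 0.058824)
(18*(Z - s))*18 = (18*(1/17 - 1*(-14)))*18 = (18*(1/17 + 14))*18 = (18*(239/17))*18 = (4302/17)*18 = 77436/17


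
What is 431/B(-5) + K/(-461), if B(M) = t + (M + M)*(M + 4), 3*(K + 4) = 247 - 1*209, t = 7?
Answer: 595631/23511 ≈ 25.334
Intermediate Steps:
K = 26/3 (K = -4 + (247 - 1*209)/3 = -4 + (247 - 209)/3 = -4 + (1/3)*38 = -4 + 38/3 = 26/3 ≈ 8.6667)
B(M) = 7 + 2*M*(4 + M) (B(M) = 7 + (M + M)*(M + 4) = 7 + (2*M)*(4 + M) = 7 + 2*M*(4 + M))
431/B(-5) + K/(-461) = 431/(7 + 2*(-5)**2 + 8*(-5)) + (26/3)/(-461) = 431/(7 + 2*25 - 40) + (26/3)*(-1/461) = 431/(7 + 50 - 40) - 26/1383 = 431/17 - 26/1383 = 595631/23511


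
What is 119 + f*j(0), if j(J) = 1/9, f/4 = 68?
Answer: 1343/9 ≈ 149.22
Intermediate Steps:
f = 272 (f = 4*68 = 272)
j(J) = ⅑
119 + f*j(0) = 119 + 272*(⅑) = 119 + 272/9 = 1343/9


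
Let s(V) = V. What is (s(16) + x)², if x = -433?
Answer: 173889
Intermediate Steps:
(s(16) + x)² = (16 - 433)² = (-417)² = 173889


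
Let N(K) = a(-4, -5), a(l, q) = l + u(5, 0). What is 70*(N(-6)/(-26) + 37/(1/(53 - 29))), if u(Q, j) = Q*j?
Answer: 808220/13 ≈ 62171.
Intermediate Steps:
a(l, q) = l (a(l, q) = l + 5*0 = l + 0 = l)
N(K) = -4
70*(N(-6)/(-26) + 37/(1/(53 - 29))) = 70*(-4/(-26) + 37/(1/(53 - 29))) = 70*(-4*(-1/26) + 37/(1/24)) = 70*(2/13 + 37/(1/24)) = 70*(2/13 + 37*24) = 70*(2/13 + 888) = 70*(11546/13) = 808220/13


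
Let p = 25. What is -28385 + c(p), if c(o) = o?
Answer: -28360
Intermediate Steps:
-28385 + c(p) = -28385 + 25 = -28360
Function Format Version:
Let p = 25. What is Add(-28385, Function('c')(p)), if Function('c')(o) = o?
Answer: -28360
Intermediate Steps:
Add(-28385, Function('c')(p)) = Add(-28385, 25) = -28360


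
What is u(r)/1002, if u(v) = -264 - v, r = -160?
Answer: -52/501 ≈ -0.10379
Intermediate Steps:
u(r)/1002 = (-264 - 1*(-160))/1002 = (-264 + 160)*(1/1002) = -104*1/1002 = -52/501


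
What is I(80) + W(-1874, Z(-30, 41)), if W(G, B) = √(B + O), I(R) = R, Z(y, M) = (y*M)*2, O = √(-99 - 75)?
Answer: 80 + √(-2460 + I*√174) ≈ 80.133 + 49.599*I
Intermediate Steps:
O = I*√174 (O = √(-174) = I*√174 ≈ 13.191*I)
Z(y, M) = 2*M*y (Z(y, M) = (M*y)*2 = 2*M*y)
W(G, B) = √(B + I*√174)
I(80) + W(-1874, Z(-30, 41)) = 80 + √(2*41*(-30) + I*√174) = 80 + √(-2460 + I*√174)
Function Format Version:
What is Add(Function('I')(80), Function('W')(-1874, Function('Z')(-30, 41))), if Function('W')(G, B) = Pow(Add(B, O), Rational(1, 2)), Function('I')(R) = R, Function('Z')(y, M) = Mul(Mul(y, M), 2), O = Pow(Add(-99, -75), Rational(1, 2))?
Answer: Add(80, Pow(Add(-2460, Mul(I, Pow(174, Rational(1, 2)))), Rational(1, 2))) ≈ Add(80.133, Mul(49.599, I))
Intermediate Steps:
O = Mul(I, Pow(174, Rational(1, 2))) (O = Pow(-174, Rational(1, 2)) = Mul(I, Pow(174, Rational(1, 2))) ≈ Mul(13.191, I))
Function('Z')(y, M) = Mul(2, M, y) (Function('Z')(y, M) = Mul(Mul(M, y), 2) = Mul(2, M, y))
Function('W')(G, B) = Pow(Add(B, Mul(I, Pow(174, Rational(1, 2)))), Rational(1, 2))
Add(Function('I')(80), Function('W')(-1874, Function('Z')(-30, 41))) = Add(80, Pow(Add(Mul(2, 41, -30), Mul(I, Pow(174, Rational(1, 2)))), Rational(1, 2))) = Add(80, Pow(Add(-2460, Mul(I, Pow(174, Rational(1, 2)))), Rational(1, 2)))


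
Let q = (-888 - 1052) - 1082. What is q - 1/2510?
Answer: -7585221/2510 ≈ -3022.0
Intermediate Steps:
q = -3022 (q = -1940 - 1082 = -3022)
q - 1/2510 = -3022 - 1/2510 = -7585221/2510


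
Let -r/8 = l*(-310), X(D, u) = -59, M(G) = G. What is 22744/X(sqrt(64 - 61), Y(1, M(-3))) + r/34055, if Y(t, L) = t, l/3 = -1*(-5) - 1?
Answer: -154558216/401849 ≈ -384.62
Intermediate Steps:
l = 12 (l = 3*(-1*(-5) - 1) = 3*(5 - 1) = 3*4 = 12)
r = 29760 (r = -96*(-310) = -8*(-3720) = 29760)
22744/X(sqrt(64 - 61), Y(1, M(-3))) + r/34055 = 22744/(-59) + 29760/34055 = 22744*(-1/59) + 29760*(1/34055) = -22744/59 + 5952/6811 = -154558216/401849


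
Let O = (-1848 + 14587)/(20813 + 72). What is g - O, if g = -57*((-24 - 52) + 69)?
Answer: 8320376/20885 ≈ 398.39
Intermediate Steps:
O = 12739/20885 ≈ 0.60996
g = 399 (g = -57*(-76 + 69) = -57*(-7) = 399)
g - O = 399 - 1*12739/20885 = 399 - 12739/20885 = 8320376/20885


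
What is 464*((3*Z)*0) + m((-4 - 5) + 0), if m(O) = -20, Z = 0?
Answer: -20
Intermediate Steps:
464*((3*Z)*0) + m((-4 - 5) + 0) = 464*((3*0)*0) - 20 = 464*(0*0) - 20 = 464*0 - 20 = 0 - 20 = -20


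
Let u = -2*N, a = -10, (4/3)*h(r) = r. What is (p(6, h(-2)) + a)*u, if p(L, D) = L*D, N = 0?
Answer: 0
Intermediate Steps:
h(r) = 3*r/4
p(L, D) = D*L
u = 0 (u = -2*0 = 0)
(p(6, h(-2)) + a)*u = (((3/4)*(-2))*6 - 10)*0 = (-3/2*6 - 10)*0 = (-9 - 10)*0 = -19*0 = 0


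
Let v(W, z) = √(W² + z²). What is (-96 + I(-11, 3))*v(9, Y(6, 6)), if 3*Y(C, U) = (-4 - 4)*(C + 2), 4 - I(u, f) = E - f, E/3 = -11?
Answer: -280*√193/3 ≈ -1296.6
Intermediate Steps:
E = -33 (E = 3*(-11) = -33)
I(u, f) = 37 + f (I(u, f) = 4 - (-33 - f) = 4 + (33 + f) = 37 + f)
Y(C, U) = -16/3 - 8*C/3 (Y(C, U) = ((-4 - 4)*(C + 2))/3 = (-8*(2 + C))/3 = (-16 - 8*C)/3 = -16/3 - 8*C/3)
(-96 + I(-11, 3))*v(9, Y(6, 6)) = (-96 + (37 + 3))*√(9² + (-16/3 - 8/3*6)²) = (-96 + 40)*√(81 + (-16/3 - 16)²) = -56*√(81 + (-64/3)²) = -56*√(81 + 4096/9) = -280*√193/3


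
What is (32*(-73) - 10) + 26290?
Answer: 23944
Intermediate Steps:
(32*(-73) - 10) + 26290 = (-2336 - 10) + 26290 = -2346 + 26290 = 23944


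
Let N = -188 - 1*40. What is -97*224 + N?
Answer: -21956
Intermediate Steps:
N = -228 (N = -188 - 40 = -228)
-97*224 + N = -97*224 - 228 = -21728 - 228 = -21956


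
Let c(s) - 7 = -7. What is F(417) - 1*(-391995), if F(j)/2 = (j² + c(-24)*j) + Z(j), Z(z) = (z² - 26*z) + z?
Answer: 1066701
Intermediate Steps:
Z(z) = z² - 25*z
c(s) = 0 (c(s) = 7 - 7 = 0)
F(j) = 2*j² + 2*j*(-25 + j) (F(j) = 2*((j² + 0*j) + j*(-25 + j)) = 2*((j² + 0) + j*(-25 + j)) = 2*(j² + j*(-25 + j)) = 2*j² + 2*j*(-25 + j))
F(417) - 1*(-391995) = 2*417*(-25 + 2*417) - 1*(-391995) = 2*417*(-25 + 834) + 391995 = 2*417*809 + 391995 = 674706 + 391995 = 1066701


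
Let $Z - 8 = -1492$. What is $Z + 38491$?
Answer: $37007$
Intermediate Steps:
$Z = -1484$ ($Z = 8 - 1492 = -1484$)
$Z + 38491 = -1484 + 38491 = 37007$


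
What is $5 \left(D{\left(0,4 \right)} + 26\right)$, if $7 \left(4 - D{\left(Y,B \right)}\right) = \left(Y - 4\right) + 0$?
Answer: $\frac{1070}{7} \approx 152.86$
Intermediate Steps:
$D{\left(Y,B \right)} = \frac{32}{7} - \frac{Y}{7}$ ($D{\left(Y,B \right)} = 4 - \frac{\left(Y - 4\right) + 0}{7} = 4 - \frac{\left(-4 + Y\right) + 0}{7} = 4 - \frac{-4 + Y}{7} = 4 - \left(- \frac{4}{7} + \frac{Y}{7}\right) = \frac{32}{7} - \frac{Y}{7}$)
$5 \left(D{\left(0,4 \right)} + 26\right) = 5 \left(\left(\frac{32}{7} - 0\right) + 26\right) = 5 \left(\left(\frac{32}{7} + 0\right) + 26\right) = 5 \left(\frac{32}{7} + 26\right) = 5 \cdot \frac{214}{7} = \frac{1070}{7}$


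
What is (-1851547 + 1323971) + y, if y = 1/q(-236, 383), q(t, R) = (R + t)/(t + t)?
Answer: -77554144/147 ≈ -5.2758e+5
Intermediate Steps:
q(t, R) = (R + t)/(2*t) (q(t, R) = (R + t)/((2*t)) = (R + t)*(1/(2*t)) = (R + t)/(2*t))
y = -472/147 (y = 1/((½)*(383 - 236)/(-236)) = 1/((½)*(-1/236)*147) = 1/(-147/472) = -472/147 ≈ -3.2109)
(-1851547 + 1323971) + y = (-1851547 + 1323971) - 472/147 = -527576 - 472/147 = -77554144/147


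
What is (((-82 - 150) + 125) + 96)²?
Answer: 121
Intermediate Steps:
(((-82 - 150) + 125) + 96)² = ((-232 + 125) + 96)² = (-107 + 96)² = (-11)² = 121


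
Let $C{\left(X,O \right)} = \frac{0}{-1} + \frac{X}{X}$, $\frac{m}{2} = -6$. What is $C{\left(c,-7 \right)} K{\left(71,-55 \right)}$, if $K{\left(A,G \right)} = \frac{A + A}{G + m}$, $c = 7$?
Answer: $- \frac{142}{67} \approx -2.1194$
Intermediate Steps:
$m = -12$ ($m = 2 \left(-6\right) = -12$)
$C{\left(X,O \right)} = 1$ ($C{\left(X,O \right)} = 0 \left(-1\right) + 1 = 0 + 1 = 1$)
$K{\left(A,G \right)} = \frac{2 A}{-12 + G}$ ($K{\left(A,G \right)} = \frac{A + A}{G - 12} = \frac{2 A}{-12 + G}$)
$C{\left(c,-7 \right)} K{\left(71,-55 \right)} = 1 \cdot 2 \cdot 71 \frac{1}{-12 - 55} = 1 \cdot 2 \cdot 71 \frac{1}{-67} = 1 \cdot 2 \cdot 71 \left(- \frac{1}{67}\right) = 1 \left(- \frac{142}{67}\right) = - \frac{142}{67}$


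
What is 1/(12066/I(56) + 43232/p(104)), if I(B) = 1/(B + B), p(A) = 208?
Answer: 13/17570798 ≈ 7.3986e-7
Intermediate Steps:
I(B) = 1/(2*B)
1/(12066/I(56) + 43232/p(104)) = 1/(12066/(((1/2)/56)) + 43232/208) = 1/(12066/(((1/2)*(1/56))) + 43232*(1/208)) = 1/(12066/(1/112) + 2702/13) = 1/(12066*112 + 2702/13) = 1/(1351392 + 2702/13) = 1/(17570798/13) = 13/17570798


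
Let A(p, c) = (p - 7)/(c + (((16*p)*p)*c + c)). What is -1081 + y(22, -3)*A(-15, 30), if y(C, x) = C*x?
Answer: -9734284/9005 ≈ -1081.0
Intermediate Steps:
A(p, c) = (-7 + p)/(2*c + 16*c*p²) (A(p, c) = (-7 + p)/(c + ((16*p²)*c + c)) = (-7 + p)/(c + (16*c*p² + c)) = (-7 + p)/(c + (c + 16*c*p²)) = (-7 + p)/(2*c + 16*c*p²))
-1081 + y(22, -3)*A(-15, 30) = -1081 + (22*(-3))*((½)*(-7 - 15)/(30*(1 + 8*(-15)²))) = -1081 - 33*(-22)/(30*(1 + 8*225)) = -1081 - 33*(-22)/(30*(1 + 1800)) = -1081 - 33*(-22)/(30*1801) = -1081 - 66*(-11/54030) = -1081 + 121/9005 = -9734284/9005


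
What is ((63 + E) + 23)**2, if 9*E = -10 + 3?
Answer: 588289/81 ≈ 7262.8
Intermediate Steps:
E = -7/9 (E = (-10 + 3)/9 = (1/9)*(-7) = -7/9 ≈ -0.77778)
((63 + E) + 23)**2 = ((63 - 7/9) + 23)**2 = (560/9 + 23)**2 = (767/9)**2 = 588289/81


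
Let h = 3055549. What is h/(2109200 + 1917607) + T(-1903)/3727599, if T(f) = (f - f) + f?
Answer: 3794066127710/5003440582131 ≈ 0.75829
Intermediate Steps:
T(f) = f (T(f) = 0 + f = f)
h/(2109200 + 1917607) + T(-1903)/3727599 = 3055549/(2109200 + 1917607) - 1903/3727599 = 3055549/4026807 - 1903*1/3727599 = 3055549*(1/4026807) - 1903/3727599 = 3055549/4026807 - 1903/3727599 = 3794066127710/5003440582131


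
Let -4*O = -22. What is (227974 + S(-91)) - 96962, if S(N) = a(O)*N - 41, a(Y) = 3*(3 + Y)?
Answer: 257301/2 ≈ 1.2865e+5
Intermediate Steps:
O = 11/2 (O = -1/4*(-22) = 11/2 ≈ 5.5000)
a(Y) = 9 + 3*Y
S(N) = -41 + 51*N/2 (S(N) = (9 + 3*(11/2))*N - 41 = (9 + 33/2)*N - 41 = 51*N/2 - 41 = -41 + 51*N/2)
(227974 + S(-91)) - 96962 = (227974 + (-41 + (51/2)*(-91))) - 96962 = (227974 + (-41 - 4641/2)) - 96962 = (227974 - 4723/2) - 96962 = 451225/2 - 96962 = 257301/2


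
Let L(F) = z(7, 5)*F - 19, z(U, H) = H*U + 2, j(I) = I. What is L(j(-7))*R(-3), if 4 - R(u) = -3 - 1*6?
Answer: -3614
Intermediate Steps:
z(U, H) = 2 + H*U
R(u) = 13 (R(u) = 4 - (-3 - 1*6) = 4 - (-3 - 6) = 4 - 1*(-9) = 4 + 9 = 13)
L(F) = -19 + 37*F (L(F) = (2 + 5*7)*F - 19 = (2 + 35)*F - 19 = 37*F - 19 = -19 + 37*F)
L(j(-7))*R(-3) = (-19 + 37*(-7))*13 = (-19 - 259)*13 = -278*13 = -3614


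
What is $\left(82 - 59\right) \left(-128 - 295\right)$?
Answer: $-9729$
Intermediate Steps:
$\left(82 - 59\right) \left(-128 - 295\right) = 23 \left(-128 - 295\right) = 23 \left(-423\right) = -9729$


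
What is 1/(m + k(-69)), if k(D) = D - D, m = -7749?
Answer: -1/7749 ≈ -0.00012905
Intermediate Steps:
k(D) = 0
1/(m + k(-69)) = 1/(-7749 + 0) = 1/(-7749) = -1/7749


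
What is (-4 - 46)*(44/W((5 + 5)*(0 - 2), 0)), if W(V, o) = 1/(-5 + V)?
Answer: 55000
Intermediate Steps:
(-4 - 46)*(44/W((5 + 5)*(0 - 2), 0)) = (-4 - 46)*(44/(1/(-5 + (5 + 5)*(0 - 2)))) = -2200/(1/(-5 + 10*(-2))) = -2200/(1/(-5 - 20)) = -2200/(1/(-25)) = -2200/(-1/25) = -2200*(-25) = -50*(-1100) = 55000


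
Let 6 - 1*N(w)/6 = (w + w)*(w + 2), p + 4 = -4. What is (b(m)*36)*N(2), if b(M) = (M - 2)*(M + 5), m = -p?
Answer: -168480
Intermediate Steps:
p = -8 (p = -4 - 4 = -8)
m = 8 (m = -1*(-8) = 8)
b(M) = (-2 + M)*(5 + M)
N(w) = 36 - 12*w*(2 + w) (N(w) = 36 - 6*(w + w)*(w + 2) = 36 - 6*2*w*(2 + w) = 36 - 12*w*(2 + w))
(b(m)*36)*N(2) = ((-10 + 8² + 3*8)*36)*(36 - 24*2 - 12*2²) = ((-10 + 64 + 24)*36)*(36 - 48 - 12*4) = (78*36)*(36 - 48 - 48) = 2808*(-60) = -168480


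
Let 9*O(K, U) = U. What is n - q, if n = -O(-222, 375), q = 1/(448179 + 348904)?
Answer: -99635378/2391249 ≈ -41.667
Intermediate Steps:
O(K, U) = U/9
q = 1/797083 ≈ 1.2546e-6
n = -125/3 (n = -375/9 = -1*125/3 = -125/3 ≈ -41.667)
n - q = -125/3 - 1*1/797083 = -125/3 - 1/797083 = -99635378/2391249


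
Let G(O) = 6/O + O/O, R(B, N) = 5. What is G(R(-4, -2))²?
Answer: 121/25 ≈ 4.8400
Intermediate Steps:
G(O) = 1 + 6/O (G(O) = 6/O + 1 = 1 + 6/O)
G(R(-4, -2))² = ((6 + 5)/5)² = ((⅕)*11)² = (11/5)² = 121/25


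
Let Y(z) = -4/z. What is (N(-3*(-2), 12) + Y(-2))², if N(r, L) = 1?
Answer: 9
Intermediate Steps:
(N(-3*(-2), 12) + Y(-2))² = (1 - 4/(-2))² = (1 - 4*(-½))² = (1 + 2)² = 3² = 9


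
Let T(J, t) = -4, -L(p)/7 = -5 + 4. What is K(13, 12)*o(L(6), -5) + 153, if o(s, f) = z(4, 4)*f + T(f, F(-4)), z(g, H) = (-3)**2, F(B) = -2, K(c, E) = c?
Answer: -484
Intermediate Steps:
L(p) = 7 (L(p) = -7*(-5 + 4) = -7*(-1) = 7)
z(g, H) = 9
o(s, f) = -4 + 9*f (o(s, f) = 9*f - 4 = -4 + 9*f)
K(13, 12)*o(L(6), -5) + 153 = 13*(-4 + 9*(-5)) + 153 = 13*(-4 - 45) + 153 = 13*(-49) + 153 = -637 + 153 = -484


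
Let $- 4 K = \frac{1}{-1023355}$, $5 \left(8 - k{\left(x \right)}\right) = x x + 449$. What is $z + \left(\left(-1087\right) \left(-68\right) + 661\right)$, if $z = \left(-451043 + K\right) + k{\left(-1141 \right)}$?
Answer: $- \frac{2607197440079}{4093420} \approx -6.3692 \cdot 10^{5}$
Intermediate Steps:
$k{\left(x \right)} = - \frac{409}{5} - \frac{x^{2}}{5}$ ($k{\left(x \right)} = 8 - \frac{x x + 449}{5} = 8 - \frac{x^{2} + 449}{5} = 8 - \frac{449 + x^{2}}{5} = 8 - \left(\frac{449}{5} + \frac{x^{2}}{5}\right) = - \frac{409}{5} - \frac{x^{2}}{5}$)
$K = \frac{1}{4093420}$ ($K = - \frac{1}{4 \left(-1023355\right)} = \left(- \frac{1}{4}\right) \left(- \frac{1}{1023355}\right) = \frac{1}{4093420} \approx 2.4429 \cdot 10^{-7}$)
$z = - \frac{2912472423419}{4093420}$ ($z = \left(-451043 + \frac{1}{4093420}\right) - \left(\frac{409}{5} + \frac{\left(-1141\right)^{2}}{5}\right) = - \frac{1846308437059}{4093420} - 260458 = - \frac{2912472423419}{4093420} \approx -7.115 \cdot 10^{5}$)
$z + \left(\left(-1087\right) \left(-68\right) + 661\right) = - \frac{2912472423419}{4093420} + \left(\left(-1087\right) \left(-68\right) + 661\right) = - \frac{2912472423419}{4093420} + \left(73916 + 661\right) = - \frac{2912472423419}{4093420} + 74577 = - \frac{2607197440079}{4093420}$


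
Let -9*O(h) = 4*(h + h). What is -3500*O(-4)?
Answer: -112000/9 ≈ -12444.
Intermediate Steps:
O(h) = -8*h/9 (O(h) = -4*(h + h)/9 = -4*2*h/9 = -8*h/9)
-3500*O(-4) = -(-28000)*(-4)/9 = -3500*32/9 = -112000/9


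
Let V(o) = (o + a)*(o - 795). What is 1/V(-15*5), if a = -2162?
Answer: 1/1946190 ≈ 5.1382e-7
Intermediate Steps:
V(o) = (-2162 + o)*(-795 + o) (V(o) = (o - 2162)*(o - 795) = (-2162 + o)*(-795 + o))
1/V(-15*5) = 1/(1718790 + (-15*5)**2 - (-44355)*5) = 1/(1718790 + (-75)**2 - 2957*(-75)) = 1/(1718790 + 5625 + 221775) = 1/1946190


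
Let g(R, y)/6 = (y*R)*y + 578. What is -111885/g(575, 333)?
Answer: -37295/127523506 ≈ -0.00029246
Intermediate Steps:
g(R, y) = 3468 + 6*R*y² (g(R, y) = 6*((y*R)*y + 578) = 6*((R*y)*y + 578) = 6*(R*y² + 578) = 6*(578 + R*y²) = 3468 + 6*R*y²)
-111885/g(575, 333) = -111885/(3468 + 6*575*333²) = -111885/(3468 + 6*575*110889) = -111885/(3468 + 382567050) = -111885/382570518 = -111885*1/382570518 = -37295/127523506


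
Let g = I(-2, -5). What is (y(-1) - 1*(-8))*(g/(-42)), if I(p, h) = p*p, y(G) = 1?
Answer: -6/7 ≈ -0.85714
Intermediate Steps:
I(p, h) = p**2
g = 4 (g = (-2)**2 = 4)
(y(-1) - 1*(-8))*(g/(-42)) = (1 - 1*(-8))*(4/(-42)) = (1 + 8)*(4*(-1/42)) = 9*(-2/21) = -6/7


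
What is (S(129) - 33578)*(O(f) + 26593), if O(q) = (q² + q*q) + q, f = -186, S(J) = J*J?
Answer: -1619160263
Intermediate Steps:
S(J) = J²
O(q) = q + 2*q² (O(q) = (q² + q²) + q = 2*q² + q = q + 2*q²)
(S(129) - 33578)*(O(f) + 26593) = (129² - 33578)*(-186*(1 + 2*(-186)) + 26593) = (16641 - 33578)*(-186*(1 - 372) + 26593) = -16937*(-186*(-371) + 26593) = -16937*(69006 + 26593) = -16937*95599 = -1619160263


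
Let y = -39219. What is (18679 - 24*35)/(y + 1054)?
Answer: -17839/38165 ≈ -0.46742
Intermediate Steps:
(18679 - 24*35)/(y + 1054) = (18679 - 24*35)/(-39219 + 1054) = (18679 - 6*4*35)/(-38165) = (18679 - 24*35)*(-1/38165) = (18679 - 840)*(-1/38165) = 17839*(-1/38165) = -17839/38165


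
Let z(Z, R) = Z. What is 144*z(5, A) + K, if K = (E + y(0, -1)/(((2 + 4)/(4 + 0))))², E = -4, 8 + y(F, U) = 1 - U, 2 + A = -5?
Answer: 784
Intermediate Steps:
A = -7 (A = -2 - 5 = -7)
y(F, U) = -7 - U (y(F, U) = -8 + (1 - U) = -7 - U)
K = 64 (K = (-4 + (-7 - 1*(-1))/(((2 + 4)/(4 + 0))))² = (-4 + (-7 + 1)/((6/4)))² = (-4 - 6/(6*(¼)))² = (-4 - 6/3/2)² = (-4 - 6*⅔)² = (-4 - 4)² = (-8)² = 64)
144*z(5, A) + K = 144*5 + 64 = 720 + 64 = 784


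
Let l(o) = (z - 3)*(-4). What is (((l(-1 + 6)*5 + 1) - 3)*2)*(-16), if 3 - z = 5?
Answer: -3136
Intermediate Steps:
z = -2 (z = 3 - 1*5 = 3 - 5 = -2)
l(o) = 20 (l(o) = (-2 - 3)*(-4) = -5*(-4) = 20)
(((l(-1 + 6)*5 + 1) - 3)*2)*(-16) = (((20*5 + 1) - 3)*2)*(-16) = (((100 + 1) - 3)*2)*(-16) = ((101 - 3)*2)*(-16) = (98*2)*(-16) = 196*(-16) = -3136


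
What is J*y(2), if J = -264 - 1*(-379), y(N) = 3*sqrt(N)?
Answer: 345*sqrt(2) ≈ 487.90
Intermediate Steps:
J = 115 (J = -264 + 379 = 115)
J*y(2) = 115*(3*sqrt(2)) = 345*sqrt(2)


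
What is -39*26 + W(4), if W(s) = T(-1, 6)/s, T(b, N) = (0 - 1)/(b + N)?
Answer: -20281/20 ≈ -1014.0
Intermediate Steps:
T(b, N) = -1/(N + b)
W(s) = -1/(5*s) (W(s) = (-1/(6 - 1))/s = (-1/5)/s = (-1*⅕)/s = -1/(5*s))
-39*26 + W(4) = -39*26 - ⅕/4 = -1014 - ⅕*¼ = -1014 - 1/20 = -20281/20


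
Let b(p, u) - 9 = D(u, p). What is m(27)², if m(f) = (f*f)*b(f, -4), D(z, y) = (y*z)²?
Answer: 72413581486689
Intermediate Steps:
D(z, y) = y²*z²
b(p, u) = 9 + p²*u²
m(f) = f²*(9 + 16*f²) (m(f) = (f*f)*(9 + f²*(-4)²) = f²*(9 + f²*16) = f²*(9 + 16*f²))
m(27)² = (27²*(9 + 16*27²))² = (729*(9 + 16*729))² = (729*(9 + 11664))² = (729*11673)² = 8509617² = 72413581486689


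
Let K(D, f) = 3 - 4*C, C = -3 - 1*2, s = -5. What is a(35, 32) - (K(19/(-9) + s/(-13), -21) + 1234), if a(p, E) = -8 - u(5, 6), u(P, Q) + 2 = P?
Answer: -1268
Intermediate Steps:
C = -5 (C = -3 - 2 = -5)
u(P, Q) = -2 + P
K(D, f) = 23 (K(D, f) = 3 - 4*(-5) = 3 + 20 = 23)
a(p, E) = -11 (a(p, E) = -8 - (-2 + 5) = -8 - 1*3 = -8 - 3 = -11)
a(35, 32) - (K(19/(-9) + s/(-13), -21) + 1234) = -11 - (23 + 1234) = -11 - 1*1257 = -11 - 1257 = -1268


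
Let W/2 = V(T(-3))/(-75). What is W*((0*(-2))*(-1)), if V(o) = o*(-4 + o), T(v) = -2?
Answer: 0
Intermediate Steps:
W = -8/25 (W = 2*(-2*(-4 - 2)/(-75)) = 2*(-2*(-6)*(-1/75)) = 2*(12*(-1/75)) = 2*(-4/25) = -8/25 ≈ -0.32000)
W*((0*(-2))*(-1)) = -8*0*(-2)*(-1)/25 = -0*(-1) = -8/25*0 = 0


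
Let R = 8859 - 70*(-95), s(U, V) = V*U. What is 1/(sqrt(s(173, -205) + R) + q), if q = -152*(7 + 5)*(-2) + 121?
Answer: 3769/14225317 - 2*I*sqrt(4989)/14225317 ≈ 0.00026495 - 9.9306e-6*I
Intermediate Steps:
s(U, V) = U*V
R = 15509 (R = 8859 + 6650 = 15509)
q = 3769 (q = -1824*(-2) + 121 = -152*(-24) + 121 = 3648 + 121 = 3769)
1/(sqrt(s(173, -205) + R) + q) = 1/(sqrt(173*(-205) + 15509) + 3769) = 1/(sqrt(-35465 + 15509) + 3769) = 1/(sqrt(-19956) + 3769) = 1/(2*I*sqrt(4989) + 3769) = 1/(3769 + 2*I*sqrt(4989))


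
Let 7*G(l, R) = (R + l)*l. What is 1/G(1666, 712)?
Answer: 1/565964 ≈ 1.7669e-6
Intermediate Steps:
G(l, R) = l*(R + l)/7 (G(l, R) = ((R + l)*l)/7 = (l*(R + l))/7 = l*(R + l)/7)
1/G(1666, 712) = 1/((1/7)*1666*(712 + 1666)) = 1/((1/7)*1666*2378) = 1/565964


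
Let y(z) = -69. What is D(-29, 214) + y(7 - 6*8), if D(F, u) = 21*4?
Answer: 15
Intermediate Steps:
D(F, u) = 84
D(-29, 214) + y(7 - 6*8) = 84 - 69 = 15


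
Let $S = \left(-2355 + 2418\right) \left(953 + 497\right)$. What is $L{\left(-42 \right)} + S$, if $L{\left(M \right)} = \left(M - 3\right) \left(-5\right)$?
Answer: $91575$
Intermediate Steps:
$S = 91350$ ($S = 63 \cdot 1450 = 91350$)
$L{\left(M \right)} = 15 - 5 M$ ($L{\left(M \right)} = \left(-3 + M\right) \left(-5\right) = 15 - 5 M$)
$L{\left(-42 \right)} + S = \left(15 - -210\right) + 91350 = \left(15 + 210\right) + 91350 = 225 + 91350 = 91575$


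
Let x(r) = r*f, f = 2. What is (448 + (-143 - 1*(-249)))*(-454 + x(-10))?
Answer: -262596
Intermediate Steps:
x(r) = 2*r (x(r) = r*2 = 2*r)
(448 + (-143 - 1*(-249)))*(-454 + x(-10)) = (448 + (-143 - 1*(-249)))*(-454 + 2*(-10)) = (448 + (-143 + 249))*(-454 - 20) = (448 + 106)*(-474) = 554*(-474) = -262596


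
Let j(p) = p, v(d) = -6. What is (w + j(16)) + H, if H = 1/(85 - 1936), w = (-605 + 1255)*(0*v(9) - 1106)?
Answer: -1330654285/1851 ≈ -7.1888e+5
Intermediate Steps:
w = -718900 (w = (-605 + 1255)*(0*(-6) - 1106) = 650*(0 - 1106) = 650*(-1106) = -718900)
H = -1/1851 (H = 1/(-1851) = -1/1851 ≈ -0.00054025)
(w + j(16)) + H = (-718900 + 16) - 1/1851 = -718884 - 1/1851 = -1330654285/1851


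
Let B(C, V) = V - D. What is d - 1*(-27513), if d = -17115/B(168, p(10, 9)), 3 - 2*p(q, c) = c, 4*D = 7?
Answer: 591207/19 ≈ 31116.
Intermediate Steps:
D = 7/4 (D = (¼)*7 = 7/4 ≈ 1.7500)
p(q, c) = 3/2 - c/2
B(C, V) = -7/4 + V (B(C, V) = V - 1*7/4 = V - 7/4 = -7/4 + V)
d = 68460/19 (d = -17115/(-7/4 + (3/2 - ½*9)) = -17115/(-7/4 + (3/2 - 9/2)) = -17115/(-7/4 - 3) = -17115/(-19/4) = -17115*(-4/19) = 68460/19 ≈ 3603.2)
d - 1*(-27513) = 68460/19 - 1*(-27513) = 68460/19 + 27513 = 591207/19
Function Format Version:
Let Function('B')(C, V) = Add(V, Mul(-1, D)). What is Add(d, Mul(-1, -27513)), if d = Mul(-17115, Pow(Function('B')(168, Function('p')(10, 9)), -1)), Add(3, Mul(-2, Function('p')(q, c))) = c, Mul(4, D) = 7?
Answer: Rational(591207, 19) ≈ 31116.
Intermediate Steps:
D = Rational(7, 4) (D = Mul(Rational(1, 4), 7) = Rational(7, 4) ≈ 1.7500)
Function('p')(q, c) = Add(Rational(3, 2), Mul(Rational(-1, 2), c))
Function('B')(C, V) = Add(Rational(-7, 4), V) (Function('B')(C, V) = Add(V, Mul(-1, Rational(7, 4))) = Add(V, Rational(-7, 4)) = Add(Rational(-7, 4), V))
d = Rational(68460, 19) (d = Mul(-17115, Pow(Add(Rational(-7, 4), Add(Rational(3, 2), Mul(Rational(-1, 2), 9))), -1)) = Mul(-17115, Pow(Add(Rational(-7, 4), Add(Rational(3, 2), Rational(-9, 2))), -1)) = Mul(-17115, Pow(Add(Rational(-7, 4), -3), -1)) = Mul(-17115, Pow(Rational(-19, 4), -1)) = Mul(-17115, Rational(-4, 19)) = Rational(68460, 19) ≈ 3603.2)
Add(d, Mul(-1, -27513)) = Add(Rational(68460, 19), Mul(-1, -27513)) = Add(Rational(68460, 19), 27513) = Rational(591207, 19)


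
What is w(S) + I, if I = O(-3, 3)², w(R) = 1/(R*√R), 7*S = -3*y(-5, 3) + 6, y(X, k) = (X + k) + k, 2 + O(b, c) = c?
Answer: 1 + 7*√21/9 ≈ 4.5642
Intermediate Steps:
O(b, c) = -2 + c
y(X, k) = X + 2*k
S = 3/7 (S = (-3*(-5 + 2*3) + 6)/7 = (-3*(-5 + 6) + 6)/7 = (-3*1 + 6)/7 = (-3 + 6)/7 = (⅐)*3 = 3/7 ≈ 0.42857)
w(R) = R^(-3/2) (w(R) = 1/(R^(3/2)) = R^(-3/2))
I = 1 (I = (-2 + 3)² = 1² = 1)
w(S) + I = (3/7)^(-3/2) + 1 = 7*√21/9 + 1 = 1 + 7*√21/9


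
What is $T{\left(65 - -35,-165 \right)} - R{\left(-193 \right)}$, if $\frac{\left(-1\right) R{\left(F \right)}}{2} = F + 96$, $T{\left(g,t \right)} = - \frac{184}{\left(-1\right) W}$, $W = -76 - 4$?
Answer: $- \frac{1963}{10} \approx -196.3$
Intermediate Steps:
$W = -80$
$T{\left(g,t \right)} = - \frac{23}{10}$ ($T{\left(g,t \right)} = - \frac{184}{\left(-1\right) \left(-80\right)} = - \frac{184}{80} = \left(-184\right) \frac{1}{80} = - \frac{23}{10}$)
$R{\left(F \right)} = -192 - 2 F$ ($R{\left(F \right)} = - 2 \left(F + 96\right) = - 2 \left(96 + F\right) = -192 - 2 F$)
$T{\left(65 - -35,-165 \right)} - R{\left(-193 \right)} = - \frac{23}{10} - \left(-192 - -386\right) = - \frac{23}{10} - \left(-192 + 386\right) = - \frac{23}{10} - 194 = - \frac{1963}{10}$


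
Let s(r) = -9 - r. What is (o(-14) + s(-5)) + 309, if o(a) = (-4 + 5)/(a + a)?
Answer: 8539/28 ≈ 304.96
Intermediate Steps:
o(a) = 1/(2*a)
(o(-14) + s(-5)) + 309 = ((1/2)/(-14) + (-9 - 1*(-5))) + 309 = ((1/2)*(-1/14) + (-9 + 5)) + 309 = (-1/28 - 4) + 309 = -113/28 + 309 = 8539/28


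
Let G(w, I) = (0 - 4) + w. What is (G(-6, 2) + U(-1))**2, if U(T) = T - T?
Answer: 100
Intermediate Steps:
G(w, I) = -4 + w
U(T) = 0
(G(-6, 2) + U(-1))**2 = ((-4 - 6) + 0)**2 = (-10 + 0)**2 = (-10)**2 = 100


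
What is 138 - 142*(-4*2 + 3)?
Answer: 848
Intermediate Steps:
138 - 142*(-4*2 + 3) = 138 - 142*(-8 + 3) = 138 - 142*(-5) = 138 + 710 = 848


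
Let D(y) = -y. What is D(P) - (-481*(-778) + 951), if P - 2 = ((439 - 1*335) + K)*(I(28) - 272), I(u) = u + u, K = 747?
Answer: -191355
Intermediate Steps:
I(u) = 2*u
P = -183814 (P = 2 + ((439 - 1*335) + 747)*(2*28 - 272) = 2 + ((439 - 335) + 747)*(56 - 272) = 2 + (104 + 747)*(-216) = 2 + 851*(-216) = 2 - 183816 = -183814)
D(P) - (-481*(-778) + 951) = -1*(-183814) - (-481*(-778) + 951) = 183814 - (374218 + 951) = 183814 - 1*375169 = 183814 - 375169 = -191355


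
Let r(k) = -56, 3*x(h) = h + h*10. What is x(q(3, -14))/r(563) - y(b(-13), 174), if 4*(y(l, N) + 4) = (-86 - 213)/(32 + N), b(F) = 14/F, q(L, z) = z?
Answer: 13051/2472 ≈ 5.2795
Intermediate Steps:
y(l, N) = -4 - 299/(4*(32 + N)) (y(l, N) = -4 + ((-86 - 213)/(32 + N))/4 = -4 + (-299/(32 + N))/4 = -4 - 299/(4*(32 + N)))
x(h) = 11*h/3 (x(h) = (h + h*10)/3 = (h + 10*h)/3 = (11*h)/3 = 11*h/3)
x(q(3, -14))/r(563) - y(b(-13), 174) = ((11/3)*(-14))/(-56) - (-811 - 16*174)/(4*(32 + 174)) = -154/3*(-1/56) - (-811 - 2784)/(4*206) = 11/12 - (-3595)/(4*206) = 11/12 - 1*(-3595/824) = 11/12 + 3595/824 = 13051/2472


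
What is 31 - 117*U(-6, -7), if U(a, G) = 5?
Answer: -554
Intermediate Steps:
31 - 117*U(-6, -7) = 31 - 117*5 = 31 - 585 = -554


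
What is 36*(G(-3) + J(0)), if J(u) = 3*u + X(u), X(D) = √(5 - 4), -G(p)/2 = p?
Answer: 252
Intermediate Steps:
G(p) = -2*p
X(D) = 1 (X(D) = √1 = 1)
J(u) = 1 + 3*u (J(u) = 3*u + 1 = 1 + 3*u)
36*(G(-3) + J(0)) = 36*(-2*(-3) + (1 + 3*0)) = 36*(6 + (1 + 0)) = 36*(6 + 1) = 36*7 = 252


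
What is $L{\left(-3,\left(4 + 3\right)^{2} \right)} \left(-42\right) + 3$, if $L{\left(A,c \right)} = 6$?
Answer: $-249$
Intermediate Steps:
$L{\left(-3,\left(4 + 3\right)^{2} \right)} \left(-42\right) + 3 = 6 \left(-42\right) + 3 = -252 + 3 = -249$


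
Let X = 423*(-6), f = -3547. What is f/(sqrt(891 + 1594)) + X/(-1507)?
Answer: 2538/1507 - 3547*sqrt(2485)/2485 ≈ -69.470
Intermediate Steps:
X = -2538
f/(sqrt(891 + 1594)) + X/(-1507) = -3547/sqrt(891 + 1594) - 2538/(-1507) = -3547*sqrt(2485)/2485 - 2538*(-1/1507) = -3547*sqrt(2485)/2485 + 2538/1507 = 2538/1507 - 3547*sqrt(2485)/2485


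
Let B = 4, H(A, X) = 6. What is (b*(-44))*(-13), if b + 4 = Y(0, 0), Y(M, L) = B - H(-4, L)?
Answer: -3432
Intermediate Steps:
Y(M, L) = -2 (Y(M, L) = 4 - 1*6 = 4 - 6 = -2)
b = -6 (b = -4 - 2 = -6)
(b*(-44))*(-13) = -6*(-44)*(-13) = 264*(-13) = -3432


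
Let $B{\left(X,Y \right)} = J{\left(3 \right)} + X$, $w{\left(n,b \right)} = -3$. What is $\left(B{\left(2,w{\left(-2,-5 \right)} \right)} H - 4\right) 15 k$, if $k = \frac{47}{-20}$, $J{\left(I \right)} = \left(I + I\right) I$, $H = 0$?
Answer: $141$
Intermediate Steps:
$J{\left(I \right)} = 2 I^{2}$ ($J{\left(I \right)} = 2 I I = 2 I^{2}$)
$k = - \frac{47}{20}$ ($k = 47 \left(- \frac{1}{20}\right) = - \frac{47}{20} \approx -2.35$)
$B{\left(X,Y \right)} = 18 + X$ ($B{\left(X,Y \right)} = 2 \cdot 3^{2} + X = 2 \cdot 9 + X = 18 + X$)
$\left(B{\left(2,w{\left(-2,-5 \right)} \right)} H - 4\right) 15 k = \left(\left(18 + 2\right) 0 - 4\right) 15 \left(- \frac{47}{20}\right) = \left(20 \cdot 0 - 4\right) 15 \left(- \frac{47}{20}\right) = \left(0 - 4\right) 15 \left(- \frac{47}{20}\right) = \left(-4\right) 15 \left(- \frac{47}{20}\right) = \left(-60\right) \left(- \frac{47}{20}\right) = 141$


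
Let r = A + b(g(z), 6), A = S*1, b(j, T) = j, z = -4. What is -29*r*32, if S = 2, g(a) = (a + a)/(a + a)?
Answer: -2784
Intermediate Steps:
g(a) = 1 (g(a) = (2*a)/((2*a)) = (2*a)*(1/(2*a)) = 1)
A = 2 (A = 2*1 = 2)
r = 3 (r = 2 + 1 = 3)
-29*r*32 = -29*3*32 = -87*32 = -2784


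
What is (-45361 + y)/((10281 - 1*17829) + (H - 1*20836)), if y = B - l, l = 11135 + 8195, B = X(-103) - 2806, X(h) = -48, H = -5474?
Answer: 395/198 ≈ 1.9949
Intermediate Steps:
B = -2854 (B = -48 - 2806 = -2854)
l = 19330
y = -22184 (y = -2854 - 1*19330 = -2854 - 19330 = -22184)
(-45361 + y)/((10281 - 1*17829) + (H - 1*20836)) = (-45361 - 22184)/((10281 - 1*17829) + (-5474 - 1*20836)) = -67545/((10281 - 17829) + (-5474 - 20836)) = -67545/(-7548 - 26310) = -67545/(-33858) = -67545*(-1/33858) = 395/198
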